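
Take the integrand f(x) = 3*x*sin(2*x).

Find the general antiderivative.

Differentiate the proposed F(x) back; it has to land on f(x) exactly.
Check: d/dx[-3*x*cos(2*x)/2 + 3*sin(2*x)/4] = 3*x*sin(2*x) = f(x).

F(x) = -3*x*cos(2*x)/2 + 3*sin(2*x)/4 + C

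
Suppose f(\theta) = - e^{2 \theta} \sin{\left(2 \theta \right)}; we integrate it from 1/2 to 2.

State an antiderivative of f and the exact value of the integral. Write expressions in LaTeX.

Antiderivative: F(\theta) = \frac{\left(- \sin{\left(2 \theta \right)} + \cos{\left(2 \theta \right)}\right) e^{2 \theta}}{4}; value = \frac{e^{4} \cos{\left(4 \right)}}{4} - \frac{e \cos{\left(1 \right)}}{4} + \frac{e \sin{\left(1 \right)}}{4} - \frac{e^{4} \sin{\left(4 \right)}}{4}

Whatever form F(\theta) takes, F'(\theta) = f(\theta) is non-negotiable.
F(\theta) = \frac{\left(- \sin{\left(2 \theta \right)} + \cos{\left(2 \theta \right)}\right) e^{2 \theta}}{4} is an antiderivative of f.
Check: d/d\theta[\frac{\left(- \sin{\left(2 \theta \right)} + \cos{\left(2 \theta \right)}\right) e^{2 \theta}}{4}] = - e^{2 \theta} \sin{\left(2 \theta \right)} = f(\theta).
F(2) = \frac{e^{4} \cos{\left(4 \right)}}{4} - \frac{e^{4} \sin{\left(4 \right)}}{4}; F(1/2) = - \frac{e \sin{\left(1 \right)}}{4} + \frac{e \cos{\left(1 \right)}}{4}.
Integral = F(2) - F(1/2) = \frac{e^{4} \cos{\left(4 \right)}}{4} - \frac{e \cos{\left(1 \right)}}{4} + \frac{e \sin{\left(1 \right)}}{4} - \frac{e^{4} \sin{\left(4 \right)}}{4}.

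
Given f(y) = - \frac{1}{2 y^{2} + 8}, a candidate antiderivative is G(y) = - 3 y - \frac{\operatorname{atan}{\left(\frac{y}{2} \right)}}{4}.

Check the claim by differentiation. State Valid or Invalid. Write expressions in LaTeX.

Invalid: d/dy[G] - f = -3, which is not 0.

d/dy[G] = \frac{- 6 y^{2} - 25}{2 y^{2} + 8}
d/dy[G] - f(y) = -3 != 0.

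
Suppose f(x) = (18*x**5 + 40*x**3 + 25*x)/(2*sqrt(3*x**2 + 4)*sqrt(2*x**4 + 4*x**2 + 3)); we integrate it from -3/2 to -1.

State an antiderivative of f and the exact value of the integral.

Antiderivative: F(x) = sqrt(3*x**2/2 + 2)*sqrt(x**4 + 2*x**2 + 3/2); value = -sqrt(15222)/16 + 3*sqrt(7)/2

f has the shape u'v + uv' for u = sqrt(3*x**2/2 + 2) and v = sqrt(x**4 + 2*x**2 + 3/2) — it is the derivative of the product u*v.
F(x) = sqrt(3*x**2/2 + 2)*sqrt(x**4 + 2*x**2 + 3/2) is an antiderivative of f.
Check: d/dx[sqrt(3*x**2/2 + 2)*sqrt(x**4 + 2*x**2 + 3/2)] = (18*x**5 + 40*x**3 + 25*x)/(2*sqrt(3*x**2 + 4)*sqrt(2*x**4 + 4*x**2 + 3)) = f(x).
F(-1) = 3*sqrt(7)/2; F(-3/2) = sqrt(15222)/16.
Integral = F(-1) - F(-3/2) = -sqrt(15222)/16 + 3*sqrt(7)/2.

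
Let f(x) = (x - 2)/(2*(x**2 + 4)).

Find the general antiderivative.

Check any antiderivative F(x) by computing F'(x) and comparing it with f(x).
Check: d/dx[log(x**2 + 4)/4 - atan(x/2)/2] = (x - 2)/(2*x**2 + 8), which equals f(x).

F(x) = log(x**2 + 4)/4 - atan(x/2)/2 + C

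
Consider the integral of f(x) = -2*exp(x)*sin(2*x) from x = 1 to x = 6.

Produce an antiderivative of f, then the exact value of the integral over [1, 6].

Differentiate the proposed F(x) back; it has to land on f(x) exactly.
F(x) = -2*exp(x)*sin(2*x)/5 + 4*exp(x)*cos(2*x)/5 is an antiderivative of f.
Check: d/dx[-2*exp(x)*sin(2*x)/5 + 4*exp(x)*cos(2*x)/5] = -2*exp(x)*sin(2*x) = f(x).
F(6) = -2*exp(6)*sin(12)/5 + 4*exp(6)*cos(12)/5; F(1) = -2*exp(1)*sin(2)/5 + 4*exp(1)*cos(2)/5.
Integral = F(6) - F(1) = -4*exp(1)*cos(2)/5 + 2*exp(1)*sin(2)/5 - 2*exp(6)*sin(12)/5 + 4*exp(6)*cos(12)/5.

Antiderivative: F(x) = -2*exp(x)*sin(2*x)/5 + 4*exp(x)*cos(2*x)/5; value = -4*exp(1)*cos(2)/5 + 2*exp(1)*sin(2)/5 - 2*exp(6)*sin(12)/5 + 4*exp(6)*cos(12)/5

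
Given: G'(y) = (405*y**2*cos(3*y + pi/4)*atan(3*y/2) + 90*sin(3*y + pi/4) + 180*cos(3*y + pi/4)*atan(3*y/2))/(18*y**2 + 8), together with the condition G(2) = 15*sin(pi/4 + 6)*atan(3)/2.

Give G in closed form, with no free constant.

Recognize the product-rule pattern: G'(y) = u'v + uv' with u = 15*atan(3*y/2)/2, v = sin(3*y + pi/4), so integration by parts undoes it.
A general antiderivative is 15*sin(3*y + pi/4)*atan(3*y/2)/2 + C.
The condition gives C = 15*sin(pi/4 + 6)*atan(3)/2 - (15*sin(pi/4 + 6)*atan(3)/2) = 0.
So G(y) = 15*sin(3*y + pi/4)*atan(3*y/2)/2.
Check: d/dy[15*sin(3*y + pi/4)*atan(3*y/2)/2] = (405*y**2*cos(3*y + pi/4)*atan(3*y/2) + 90*sin(3*y + pi/4) + 180*cos(3*y + pi/4)*atan(3*y/2))/(18*y**2 + 8) = G'(y).

G(y) = 15*sin(3*y + pi/4)*atan(3*y/2)/2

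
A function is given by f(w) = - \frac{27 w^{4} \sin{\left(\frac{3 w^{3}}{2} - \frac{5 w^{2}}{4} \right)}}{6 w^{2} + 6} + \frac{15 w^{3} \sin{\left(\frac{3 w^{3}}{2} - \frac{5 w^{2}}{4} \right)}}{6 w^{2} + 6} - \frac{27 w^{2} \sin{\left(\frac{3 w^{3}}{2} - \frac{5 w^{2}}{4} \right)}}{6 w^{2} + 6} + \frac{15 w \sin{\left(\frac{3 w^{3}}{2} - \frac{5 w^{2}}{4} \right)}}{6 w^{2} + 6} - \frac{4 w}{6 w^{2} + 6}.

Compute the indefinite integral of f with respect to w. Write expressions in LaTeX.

F(w) = - \frac{\log{\left(w^{2} + 1 \right)}}{3} + \cos{\left(\frac{3 w^{3}}{2} - \frac{5 w^{2}}{4} \right)} + C

The integrand splits into summands that can be handled one at a time.
Check: d/dw[- \frac{\log{\left(w^{2} + 1 \right)}}{3} + \cos{\left(\frac{3 w^{3}}{2} - \frac{5 w^{2}}{4} \right)}] = \frac{- 27 w^{4} \sin{\left(\frac{3 w^{3}}{2} - \frac{5 w^{2}}{4} \right)} + 15 w^{3} \sin{\left(\frac{3 w^{3}}{2} - \frac{5 w^{2}}{4} \right)} - 27 w^{2} \sin{\left(\frac{3 w^{3}}{2} - \frac{5 w^{2}}{4} \right)} + 15 w \sin{\left(\frac{3 w^{3}}{2} - \frac{5 w^{2}}{4} \right)} - 4 w}{6 w^{2} + 6}, which equals f(w).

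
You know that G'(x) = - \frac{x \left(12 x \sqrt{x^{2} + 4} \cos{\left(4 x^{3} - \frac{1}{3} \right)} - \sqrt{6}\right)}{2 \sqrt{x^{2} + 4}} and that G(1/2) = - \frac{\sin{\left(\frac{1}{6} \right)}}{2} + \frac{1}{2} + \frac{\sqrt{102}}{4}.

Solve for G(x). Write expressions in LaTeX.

Recover the given G'(x) by differentiating a candidate G(x); any mismatch rules it out.
A general antiderivative is \sqrt{\frac{3 x^{2}}{2} + 6} - \frac{\sin{\left(4 x^{3} - \frac{1}{3} \right)}}{2} + C.
The condition gives C = - \frac{\sin{\left(\frac{1}{6} \right)}}{2} + \frac{1}{2} + \frac{\sqrt{102}}{4} - (- \frac{\sin{\left(\frac{1}{6} \right)}}{2} + \frac{\sqrt{102}}{4}) = \frac{1}{2}.
So G(x) = \sqrt{\frac{3 x^{2}}{2} + 6} - \frac{\sin{\left(4 x^{3} - \frac{1}{3} \right)}}{2} + \frac{1}{2}.
Check: d/dx[\sqrt{\frac{3 x^{2}}{2} + 6} - \frac{\sin{\left(4 x^{3} - \frac{1}{3} \right)}}{2} + \frac{1}{2}] = \frac{- 12 x^{2} \sqrt{x^{2} + 4} \cos{\left(4 x^{3} - \frac{1}{3} \right)} + \sqrt{6} x}{2 \sqrt{x^{2} + 4}}, which equals G'(x).

G(x) = \sqrt{\frac{3 x^{2}}{2} + 6} - \frac{\sin{\left(4 x^{3} - \frac{1}{3} \right)}}{2} + \frac{1}{2}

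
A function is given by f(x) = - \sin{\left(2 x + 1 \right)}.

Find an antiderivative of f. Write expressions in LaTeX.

Since d/dx undoes antidifferentiation here, F'(x) = f(x) is required of F(x).
Check: d/dx[\frac{\cos{\left(2 x + 1 \right)}}{2}] = - \sin{\left(2 x + 1 \right)} = f(x).

An antiderivative is F(x) = \frac{\cos{\left(2 x + 1 \right)}}{2}.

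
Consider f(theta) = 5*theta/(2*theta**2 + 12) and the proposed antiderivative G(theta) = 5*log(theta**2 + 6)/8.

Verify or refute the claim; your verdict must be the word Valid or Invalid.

d/dtheta[G] = 5*theta/(4*theta**2 + 24)
d/dtheta[G] - f(theta) = -5*theta/(4*theta**2 + 24) != 0.

Invalid: d/dtheta[G] - f = -5*theta/(4*theta**2 + 24), which is not 0.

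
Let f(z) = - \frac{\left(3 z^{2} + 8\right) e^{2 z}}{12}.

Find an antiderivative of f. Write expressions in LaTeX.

An antiderivative is F(z) = - \frac{\left(6 z^{2} - 6 z + 19\right) e^{2 z}}{48}.

f has the shape u'v + uv' for u = - \frac{z^{2}}{8} + \frac{z}{8} - \frac{19}{48} and v = e^{2 z} — it is the derivative of the product u*v.
Check: d/dz[- \frac{\left(6 z^{2} - 6 z + 19\right) e^{2 z}}{48}] = - \frac{z^{2} e^{2 z}}{4} - \frac{2 e^{2 z}}{3}, which equals f(z).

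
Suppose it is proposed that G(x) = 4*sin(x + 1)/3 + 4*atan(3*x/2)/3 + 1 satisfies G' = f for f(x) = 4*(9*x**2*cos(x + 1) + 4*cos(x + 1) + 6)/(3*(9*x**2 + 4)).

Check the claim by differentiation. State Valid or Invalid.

Valid: G'(x) = f(x).

d/dx[G] = (36*x**2*cos(x + 1) + 16*cos(x + 1) + 24)/(27*x**2 + 12)
This equals f(x) exactly, so the claim holds.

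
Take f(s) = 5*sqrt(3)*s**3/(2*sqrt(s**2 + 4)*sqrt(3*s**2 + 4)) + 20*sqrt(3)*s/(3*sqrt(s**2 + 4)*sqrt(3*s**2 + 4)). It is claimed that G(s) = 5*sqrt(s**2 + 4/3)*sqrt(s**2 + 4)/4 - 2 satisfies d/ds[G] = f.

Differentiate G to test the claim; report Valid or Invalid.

d/ds[G] = sqrt(3)*(15*s**3 + 40*s)/(6*sqrt(s**2 + 4)*sqrt(3*s**2 + 4))
This equals f(s) exactly, so the claim holds.

Valid - differentiating G returns exactly f.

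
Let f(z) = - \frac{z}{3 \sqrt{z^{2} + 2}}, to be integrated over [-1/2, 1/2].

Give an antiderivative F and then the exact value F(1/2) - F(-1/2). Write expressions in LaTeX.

Antiderivative: F(z) = - \frac{\sqrt{z^{2} + 2}}{3}; value = 0

f matches the chain-rule pattern g'(h)*h' with inner function h(z) = z^{2} + 2; substituting u = h(z) collapses the integral.
F(z) = - \frac{\sqrt{z^{2} + 2}}{3} is an antiderivative of f.
Check: d/dz[- \frac{\sqrt{z^{2} + 2}}{3}] = - \frac{z}{3 \sqrt{z^{2} + 2}} = f(z).
F(1/2) = - \frac{1}{2}; F(-1/2) = - \frac{1}{2}.
Integral = F(1/2) - F(-1/2) = 0.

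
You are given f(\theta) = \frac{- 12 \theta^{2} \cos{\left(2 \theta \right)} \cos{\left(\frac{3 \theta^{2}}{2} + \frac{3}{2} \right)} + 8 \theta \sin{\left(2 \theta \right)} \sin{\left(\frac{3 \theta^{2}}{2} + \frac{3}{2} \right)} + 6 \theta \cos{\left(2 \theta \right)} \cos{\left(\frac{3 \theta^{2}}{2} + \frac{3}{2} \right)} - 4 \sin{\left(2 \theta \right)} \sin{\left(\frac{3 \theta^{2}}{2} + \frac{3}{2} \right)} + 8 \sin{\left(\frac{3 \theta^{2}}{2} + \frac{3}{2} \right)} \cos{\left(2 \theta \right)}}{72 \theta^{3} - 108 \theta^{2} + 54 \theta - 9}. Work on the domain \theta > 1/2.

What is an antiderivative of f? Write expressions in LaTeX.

A candidate is checked by its d/d\theta: the result must match f(\theta).
Check: d/d\theta[- \frac{2 \sin{\left(\frac{3 \theta^{2}}{2} + \frac{3}{2} \right)} \cos{\left(2 \theta \right)}}{9 \left(2 \theta - 1\right)^{2}}] = \frac{- 12 \theta^{2} \cos{\left(2 \theta \right)} \cos{\left(\frac{3 \theta^{2}}{2} + \frac{3}{2} \right)} + 8 \theta \sin{\left(2 \theta \right)} \sin{\left(\frac{3 \theta^{2}}{2} + \frac{3}{2} \right)} + 6 \theta \cos{\left(2 \theta \right)} \cos{\left(\frac{3 \theta^{2}}{2} + \frac{3}{2} \right)} - 4 \sin{\left(2 \theta \right)} \sin{\left(\frac{3 \theta^{2}}{2} + \frac{3}{2} \right)} + 8 \sin{\left(\frac{3 \theta^{2}}{2} + \frac{3}{2} \right)} \cos{\left(2 \theta \right)}}{72 \theta^{3} - 108 \theta^{2} + 54 \theta - 9} = f(\theta).

An antiderivative is F(\theta) = - \frac{2 \sin{\left(\frac{3 \theta^{2}}{2} + \frac{3}{2} \right)} \cos{\left(2 \theta \right)}}{9 \left(2 \theta - 1\right)^{2}}.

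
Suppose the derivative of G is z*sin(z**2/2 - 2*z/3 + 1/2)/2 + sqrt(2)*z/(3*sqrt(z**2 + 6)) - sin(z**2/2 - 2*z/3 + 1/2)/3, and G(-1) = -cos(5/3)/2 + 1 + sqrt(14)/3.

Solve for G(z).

Integrate term by term and add the pieces.
A general antiderivative is 2*sqrt(z**2/2 + 3)/3 - cos(z**2/2 - 2*z/3 + 1/2)/2 + C.
The condition gives C = -cos(5/3)/2 + 1 + sqrt(14)/3 - (-cos(5/3)/2 + sqrt(14)/3) = 1.
So G(z) = (2*sqrt(2)*sqrt(z**2 + 6) - 3*cos(z**2/2 - 2*z/3 + 1/2) + 6)/6.
Check: d/dz[(2*sqrt(2)*sqrt(z**2 + 6) - 3*cos(z**2/2 - 2*z/3 + 1/2) + 6)/6] = (3*z*sqrt(z**2 + 6)*sin(z**2/2 - 2*z/3 + 1/2) + 2*sqrt(2)*z - 2*sqrt(z**2 + 6)*sin(z**2/2 - 2*z/3 + 1/2))/(6*sqrt(z**2 + 6)), which equals G'(z).

G(z) = (2*sqrt(2)*sqrt(z**2 + 6) - 3*cos(z**2/2 - 2*z/3 + 1/2) + 6)/6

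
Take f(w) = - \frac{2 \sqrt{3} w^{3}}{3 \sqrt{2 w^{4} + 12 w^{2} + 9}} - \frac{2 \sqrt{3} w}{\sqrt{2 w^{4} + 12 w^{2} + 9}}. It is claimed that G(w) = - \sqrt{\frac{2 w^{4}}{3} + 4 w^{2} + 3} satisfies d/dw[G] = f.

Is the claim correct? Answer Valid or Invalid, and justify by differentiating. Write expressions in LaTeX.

d/dw[G] = \frac{- 4 \sqrt{3} w^{3} - 12 \sqrt{3} w}{3 \sqrt{2 w^{4} + 12 w^{2} + 9}}
d/dw[G] - f(w) = \frac{- 2 \sqrt{3} w^{3} - 6 \sqrt{3} w}{3 \sqrt{2 w^{4} + 12 w^{2} + 9}} != 0.

Invalid: d/dw[G] - f = \frac{- 2 \sqrt{3} w^{3} - 6 \sqrt{3} w}{3 \sqrt{2 w^{4} + 12 w^{2} + 9}}, which is not 0.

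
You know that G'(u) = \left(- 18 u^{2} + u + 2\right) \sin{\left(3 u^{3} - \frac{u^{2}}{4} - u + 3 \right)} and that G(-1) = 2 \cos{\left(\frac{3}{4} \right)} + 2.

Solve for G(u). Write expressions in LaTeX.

The substitution w = 3 u^{3} - \frac{u^{2}}{4} - u + 3 works: G'(u) is exactly (dG/dw)*(dw/du) for that inner function.
A general antiderivative is 2 \cos{\left(3 u^{3} - \frac{u^{2}}{4} - u + 3 \right)} + C.
The condition gives C = 2 \cos{\left(\frac{3}{4} \right)} + 2 - (2 \cos{\left(\frac{3}{4} \right)}) = 2.
So G(u) = 2 \left(\cos{\left(3 u^{3} - \frac{u^{2}}{4} - u + 3 \right)} + 1\right).
Check: d/du[2 \left(\cos{\left(3 u^{3} - \frac{u^{2}}{4} - u + 3 \right)} + 1\right)] = - 18 u^{2} \sin{\left(3 u^{3} - \frac{u^{2}}{4} - u + 3 \right)} + u \sin{\left(3 u^{3} - \frac{u^{2}}{4} - u + 3 \right)} + 2 \sin{\left(3 u^{3} - \frac{u^{2}}{4} - u + 3 \right)}, which equals G'(u).

G(u) = 2 \left(\cos{\left(3 u^{3} - \frac{u^{2}}{4} - u + 3 \right)} + 1\right)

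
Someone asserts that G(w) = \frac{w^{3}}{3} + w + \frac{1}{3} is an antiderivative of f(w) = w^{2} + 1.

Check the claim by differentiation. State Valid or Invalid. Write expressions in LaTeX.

d/dw[G] = w^{2} + 1
This equals f(w) exactly, so the claim holds.

Valid - the claim checks out under differentiation.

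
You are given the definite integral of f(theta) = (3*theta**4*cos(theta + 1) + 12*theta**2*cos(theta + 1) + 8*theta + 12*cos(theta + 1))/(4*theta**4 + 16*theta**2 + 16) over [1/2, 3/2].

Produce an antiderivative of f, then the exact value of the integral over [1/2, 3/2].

Antiderivative: F(theta) = 3*sin(theta + 1)/4 - 1/(theta**2 + 2); value = -3*sin(3/2)/4 + 32/153 + 3*sin(5/2)/4

A candidate is checked by its d/dtheta: the result must match f(theta).
F(theta) = 3*sin(theta + 1)/4 - 1/(theta**2 + 2) is an antiderivative of f.
Check: d/dtheta[3*sin(theta + 1)/4 - 1/(theta**2 + 2)] = (3*theta**4*cos(theta + 1) + 12*theta**2*cos(theta + 1) + 8*theta + 12*cos(theta + 1))/(4*theta**4 + 16*theta**2 + 16) = f(theta).
F(3/2) = -4/17 + 3*sin(5/2)/4; F(1/2) = -4/9 + 3*sin(3/2)/4.
Integral = F(3/2) - F(1/2) = -3*sin(3/2)/4 + 32/153 + 3*sin(5/2)/4.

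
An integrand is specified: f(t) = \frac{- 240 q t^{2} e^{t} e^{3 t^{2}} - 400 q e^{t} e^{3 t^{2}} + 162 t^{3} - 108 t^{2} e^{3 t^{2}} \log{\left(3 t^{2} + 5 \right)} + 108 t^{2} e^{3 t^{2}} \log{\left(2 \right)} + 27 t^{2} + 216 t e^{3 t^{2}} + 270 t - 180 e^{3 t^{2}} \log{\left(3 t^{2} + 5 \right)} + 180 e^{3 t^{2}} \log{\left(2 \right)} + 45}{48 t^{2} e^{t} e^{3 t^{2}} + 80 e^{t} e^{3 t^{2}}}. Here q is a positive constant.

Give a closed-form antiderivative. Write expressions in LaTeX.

An antiderivative is F(t) = - \frac{\left(80 q t e^{t} e^{3 t^{2}} - 36 e^{3 t^{2}} \log{\left(\frac{3 t^{2}}{2} + \frac{5}{2} \right)} + 9\right) e^{- t} e^{- 3 t^{2}}}{16}.

Differentiate the proposed F(t) back; it has to land on f(t) exactly.
Check: d/dt[- \frac{\left(80 q t e^{t} e^{3 t^{2}} - 36 e^{3 t^{2}} \log{\left(\frac{3 t^{2}}{2} + \frac{5}{2} \right)} + 9\right) e^{- t} e^{- 3 t^{2}}}{16}] = \frac{- 240 q t^{2} e^{t} e^{3 t^{2}} - 400 q e^{t} e^{3 t^{2}} + 162 t^{3} - 108 t^{2} e^{3 t^{2}} \log{\left(3 t^{2} + 5 \right)} + 108 t^{2} e^{3 t^{2}} \log{\left(2 \right)} + 27 t^{2} + 216 t e^{3 t^{2}} + 270 t - 180 e^{3 t^{2}} \log{\left(3 t^{2} + 5 \right)} + 180 e^{3 t^{2}} \log{\left(2 \right)} + 45}{48 t^{2} e^{t} e^{3 t^{2}} + 80 e^{t} e^{3 t^{2}}} = f(t).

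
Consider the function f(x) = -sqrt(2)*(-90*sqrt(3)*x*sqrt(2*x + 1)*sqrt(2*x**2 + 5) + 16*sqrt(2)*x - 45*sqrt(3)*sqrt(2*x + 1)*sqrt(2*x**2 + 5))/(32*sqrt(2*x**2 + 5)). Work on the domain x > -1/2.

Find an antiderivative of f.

Differentiate the proposed F(x) back; it has to land on f(x) exactly.
Check: d/dx[(3*x + 3/2)**(5/2)/4 - sqrt(2*x**2 + 5)/2] = sqrt(2)*(90*sqrt(3)*x*sqrt(2*x + 1)*sqrt(2*x**2 + 5) - 16*sqrt(2)*x + 45*sqrt(3)*sqrt(2*x + 1)*sqrt(2*x**2 + 5))/(32*sqrt(2*x**2 + 5)), which equals f(x).

An antiderivative is F(x) = (3*x + 3/2)**(5/2)/4 - sqrt(2*x**2 + 5)/2.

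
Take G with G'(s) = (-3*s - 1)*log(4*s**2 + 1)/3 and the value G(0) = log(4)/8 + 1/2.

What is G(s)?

G(s) = s**2/2 + 2*s/3 + (-s**2/2 - s/3)*log(4*s**2 + 1) - log(s**2 + 1/4)/8 - atan(2*s)/3 + 1/2

A candidate passes only if d/ds[G] lands on the given G'(s) exactly.
A general antiderivative is s**2/2 + 2*s/3 + (-s**2/2 - s/3)*log(4*s**2 + 1) - log(s**2 + 1/4)/8 - atan(2*s)/3 + C.
The condition gives C = log(4)/8 + 1/2 - (log(4)/8) = 1/2.
So G(s) = s**2/2 + 2*s/3 + (-s**2/2 - s/3)*log(4*s**2 + 1) - log(s**2 + 1/4)/8 - atan(2*s)/3 + 1/2.
Check: d/ds[s**2/2 + 2*s/3 + (-s**2/2 - s/3)*log(4*s**2 + 1) - log(s**2 + 1/4)/8 - atan(2*s)/3 + 1/2] = -s*log(4*s**2 + 1) - log(4*s**2 + 1)/3, which equals G'(s).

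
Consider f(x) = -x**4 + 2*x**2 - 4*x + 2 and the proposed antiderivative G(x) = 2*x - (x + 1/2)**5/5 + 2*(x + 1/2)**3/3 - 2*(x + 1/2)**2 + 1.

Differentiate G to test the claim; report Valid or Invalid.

d/dx[G] = -x**4 - 2*x**3 + x**2/2 - 5*x/2 + 7/16
d/dx[G] - f(x) = -2*x**3 - 3*x**2/2 + 3*x/2 - 25/16 != 0.

Invalid: d/dx[G] - f = -2*x**3 - 3*x**2/2 + 3*x/2 - 25/16, which is not 0.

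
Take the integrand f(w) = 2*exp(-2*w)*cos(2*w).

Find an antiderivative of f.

Whatever form F(w) takes, F'(w) = f(w) is non-negotiable.
Check: d/dw[exp(-2*w)*sin(2*w)/2 - exp(-2*w)*cos(2*w)/2] = 2*exp(-2*w)*cos(2*w) = f(w).

An antiderivative is F(w) = exp(-2*w)*sin(2*w)/2 - exp(-2*w)*cos(2*w)/2.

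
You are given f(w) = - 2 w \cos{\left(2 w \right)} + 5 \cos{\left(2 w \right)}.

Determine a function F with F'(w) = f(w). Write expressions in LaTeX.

The integrand splits into summands that can be handled one at a time.
Check: d/dw[- w \sin{\left(2 w \right)} + \frac{5 \sin{\left(2 w \right)}}{2} - \frac{\cos{\left(2 w \right)}}{2}] = - 2 w \cos{\left(2 w \right)} + 5 \cos{\left(2 w \right)} = f(w).

An antiderivative is F(w) = - w \sin{\left(2 w \right)} + \frac{5 \sin{\left(2 w \right)}}{2} - \frac{\cos{\left(2 w \right)}}{2}.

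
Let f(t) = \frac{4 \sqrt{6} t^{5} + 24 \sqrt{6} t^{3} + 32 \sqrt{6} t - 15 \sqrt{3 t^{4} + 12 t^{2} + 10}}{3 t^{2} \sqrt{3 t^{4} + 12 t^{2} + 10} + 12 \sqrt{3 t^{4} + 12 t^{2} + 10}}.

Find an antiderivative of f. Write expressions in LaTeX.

Check any antiderivative F(t) by computing F'(t) and comparing it with f(t).
Check: d/dt[\frac{4 \sqrt{\frac{t^{4}}{2} + 2 t^{2} + \frac{5}{3}}}{3} - \frac{5 \operatorname{atan}{\left(\frac{t}{2} \right)}}{2}] = \frac{4 \sqrt{6} t^{5} + 24 \sqrt{6} t^{3} + 32 \sqrt{6} t - 15 \sqrt{3 t^{4} + 12 t^{2} + 10}}{3 t^{2} \sqrt{3 t^{4} + 12 t^{2} + 10} + 12 \sqrt{3 t^{4} + 12 t^{2} + 10}} = f(t).

An antiderivative is F(t) = \frac{4 \sqrt{\frac{t^{4}}{2} + 2 t^{2} + \frac{5}{3}}}{3} - \frac{5 \operatorname{atan}{\left(\frac{t}{2} \right)}}{2}.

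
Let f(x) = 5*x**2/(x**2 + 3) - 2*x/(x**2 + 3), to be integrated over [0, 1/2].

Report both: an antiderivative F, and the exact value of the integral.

The integrand splits into summands that can be handled one at a time.
F(x) = 5*x - log(x**2 + 3) - 5*sqrt(3)*atan(sqrt(3)*x/3) is an antiderivative of f.
Check: d/dx[5*x - log(x**2 + 3) - 5*sqrt(3)*atan(sqrt(3)*x/3)] = (5*x**2 - 2*x)/(x**2 + 3), which equals f(x).
F(1/2) = -5*sqrt(3)*atan(sqrt(3)/6) - log(13/4) + 5/2; F(0) = -log(3).
Integral = F(1/2) - F(0) = -5*sqrt(3)*atan(sqrt(3)/6) - log(13/4) + log(3) + 5/2.

Antiderivative: F(x) = 5*x - log(x**2 + 3) - 5*sqrt(3)*atan(sqrt(3)*x/3); value = -5*sqrt(3)*atan(sqrt(3)/6) - log(13/4) + log(3) + 5/2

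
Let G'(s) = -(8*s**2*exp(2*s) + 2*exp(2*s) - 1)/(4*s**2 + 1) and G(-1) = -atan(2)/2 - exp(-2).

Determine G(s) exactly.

G(s) = -exp(2*s) + atan(2*s)/2

The proposed G(s) is checked by its d/ds: the result must match the given G'(s).
A general antiderivative is -exp(2*s) + atan(2*s)/2 + C.
The condition gives C = -atan(2)/2 - exp(-2) - (-atan(2)/2 - exp(-2)) = 0.
So G(s) = -exp(2*s) + atan(2*s)/2.
Check: d/ds[-exp(2*s) + atan(2*s)/2] = (-8*s**2*exp(2*s) - 2*exp(2*s) + 1)/(4*s**2 + 1), which equals G'(s).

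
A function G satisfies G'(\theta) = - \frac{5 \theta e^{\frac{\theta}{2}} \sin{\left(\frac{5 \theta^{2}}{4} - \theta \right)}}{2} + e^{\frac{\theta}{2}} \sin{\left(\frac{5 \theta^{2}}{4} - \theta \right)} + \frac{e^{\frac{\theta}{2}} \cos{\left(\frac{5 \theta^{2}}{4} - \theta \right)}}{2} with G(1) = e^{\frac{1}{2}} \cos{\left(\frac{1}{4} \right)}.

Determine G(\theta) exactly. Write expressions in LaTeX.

G(\theta) = e^{\frac{\theta}{2}} \cos{\left(\frac{5 \theta^{2}}{4} - \theta \right)}

Recognize the product-rule pattern: G'(\theta) = u'v + uv' with u = \cos{\left(\frac{5 \theta^{2}}{4} - \theta \right)}, v = e^{\frac{\theta}{2}}, so integration by parts undoes it.
A general antiderivative is e^{\frac{\theta}{2}} \cos{\left(\frac{5 \theta^{2}}{4} - \theta \right)} + C.
The condition gives C = e^{\frac{1}{2}} \cos{\left(\frac{1}{4} \right)} - (e^{\frac{1}{2}} \cos{\left(\frac{1}{4} \right)}) = 0.
So G(\theta) = e^{\frac{\theta}{2}} \cos{\left(\frac{5 \theta^{2}}{4} - \theta \right)}.
Check: d/d\theta[e^{\frac{\theta}{2}} \cos{\left(\frac{5 \theta^{2}}{4} - \theta \right)}] = - \frac{5 \theta e^{\frac{\theta}{2}} \sin{\left(\frac{5 \theta^{2}}{4} - \theta \right)}}{2} + e^{\frac{\theta}{2}} \sin{\left(\frac{5 \theta^{2}}{4} - \theta \right)} + \frac{e^{\frac{\theta}{2}} \cos{\left(\frac{5 \theta^{2}}{4} - \theta \right)}}{2} = G'(\theta).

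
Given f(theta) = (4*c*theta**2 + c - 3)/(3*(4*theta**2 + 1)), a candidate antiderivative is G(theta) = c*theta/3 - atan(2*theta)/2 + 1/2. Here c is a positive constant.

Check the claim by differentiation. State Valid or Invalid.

d/dtheta[G] = (4*c*theta**2 + c - 3)/(12*theta**2 + 3)
This equals f(theta) exactly, so the claim holds.

Valid. The derivative of G reproduces f.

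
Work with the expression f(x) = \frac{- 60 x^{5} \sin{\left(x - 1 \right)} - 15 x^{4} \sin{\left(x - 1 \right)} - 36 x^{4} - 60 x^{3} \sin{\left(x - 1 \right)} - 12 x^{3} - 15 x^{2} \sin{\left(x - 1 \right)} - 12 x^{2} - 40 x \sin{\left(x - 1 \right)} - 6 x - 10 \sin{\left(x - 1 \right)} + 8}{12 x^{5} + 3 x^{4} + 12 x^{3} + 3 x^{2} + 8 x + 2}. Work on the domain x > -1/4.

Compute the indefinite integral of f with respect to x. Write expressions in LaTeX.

F(x) = \log{\left(4 x + 1 \right)} - \log{\left(x^{4} + x^{2} + \frac{2}{3} \right)} + 5 \cos{\left(x - 1 \right)} + C

A candidate is checked by its d/dx: the result must match f(x).
Check: d/dx[\log{\left(4 x + 1 \right)} - \log{\left(x^{4} + x^{2} + \frac{2}{3} \right)} + 5 \cos{\left(x - 1 \right)}] = \frac{- 60 x^{5} \sin{\left(x - 1 \right)} - 15 x^{4} \sin{\left(x - 1 \right)} - 36 x^{4} - 60 x^{3} \sin{\left(x - 1 \right)} - 12 x^{3} - 15 x^{2} \sin{\left(x - 1 \right)} - 12 x^{2} - 40 x \sin{\left(x - 1 \right)} - 6 x - 10 \sin{\left(x - 1 \right)} + 8}{12 x^{5} + 3 x^{4} + 12 x^{3} + 3 x^{2} + 8 x + 2} = f(x).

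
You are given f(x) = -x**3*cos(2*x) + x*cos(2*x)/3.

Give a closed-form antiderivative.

An antiderivative is F(x) = -x**3*sin(2*x)/2 - 3*x**2*cos(2*x)/4 + 11*x*sin(2*x)/12 + 11*cos(2*x)/24.

The integrand splits into summands that can be handled one at a time.
Check: d/dx[-x**3*sin(2*x)/2 - 3*x**2*cos(2*x)/4 + 11*x*sin(2*x)/12 + 11*cos(2*x)/24] = -x**3*cos(2*x) + x*cos(2*x)/3 = f(x).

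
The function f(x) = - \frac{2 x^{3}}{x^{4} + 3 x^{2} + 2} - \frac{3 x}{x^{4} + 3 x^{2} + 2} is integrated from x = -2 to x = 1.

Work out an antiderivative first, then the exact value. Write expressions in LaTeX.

Antiderivative: F(x) = - \frac{\log{\left(\frac{x^{4}}{2} + \frac{3 x^{2}}{2} + 1 \right)}}{2}; value = - \frac{\log{\left(3 \right)}}{2} + \frac{\log{\left(15 \right)}}{2}

The substitution u = \frac{x^{4}}{2} + \frac{3 x^{2}}{2} + 1 works: f is exactly (dF/du)*(du/dx) for that inner function.
F(x) = - \frac{\log{\left(\frac{x^{4}}{2} + \frac{3 x^{2}}{2} + 1 \right)}}{2} is an antiderivative of f.
Check: d/dx[- \frac{\log{\left(\frac{x^{4}}{2} + \frac{3 x^{2}}{2} + 1 \right)}}{2}] = \frac{- 2 x^{3} - 3 x}{x^{4} + 3 x^{2} + 2}, which equals f(x).
F(1) = - \frac{\log{\left(3 \right)}}{2}; F(-2) = - \frac{\log{\left(15 \right)}}{2}.
Integral = F(1) - F(-2) = - \frac{\log{\left(3 \right)}}{2} + \frac{\log{\left(15 \right)}}{2}.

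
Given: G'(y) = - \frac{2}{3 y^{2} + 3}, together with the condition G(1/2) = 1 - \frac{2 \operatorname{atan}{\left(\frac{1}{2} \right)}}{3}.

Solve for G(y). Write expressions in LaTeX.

Check a candidate G(y) by differentiating: d/dy[G] must match the given G'(y).
A general antiderivative is - \frac{2 \operatorname{atan}{\left(y \right)}}{3} + C.
The condition gives C = 1 - \frac{2 \operatorname{atan}{\left(\frac{1}{2} \right)}}{3} - (- \frac{2 \operatorname{atan}{\left(\frac{1}{2} \right)}}{3}) = 1.
So G(y) = 1 - \frac{2 \operatorname{atan}{\left(y \right)}}{3}.
Check: d/dy[1 - \frac{2 \operatorname{atan}{\left(y \right)}}{3}] = - \frac{2}{3 y^{2} + 3} = G'(y).

G(y) = 1 - \frac{2 \operatorname{atan}{\left(y \right)}}{3}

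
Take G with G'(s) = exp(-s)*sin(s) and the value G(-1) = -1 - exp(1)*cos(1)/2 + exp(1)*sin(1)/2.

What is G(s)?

A first test for any G(s): its s-derivative must equal the given G'(s).
A general antiderivative is -exp(-s)*sin(s)/2 - exp(-s)*cos(s)/2 + C.
The condition gives C = -1 - exp(1)*cos(1)/2 + exp(1)*sin(1)/2 - (-exp(1)*cos(1)/2 + exp(1)*sin(1)/2) = -1.
So G(s) = (-2*exp(s) - sin(s) - cos(s))*exp(-s)/2.
Check: d/ds[(-2*exp(s) - sin(s) - cos(s))*exp(-s)/2] = exp(-s)*sin(s) = G'(s).

G(s) = (-2*exp(s) - sin(s) - cos(s))*exp(-s)/2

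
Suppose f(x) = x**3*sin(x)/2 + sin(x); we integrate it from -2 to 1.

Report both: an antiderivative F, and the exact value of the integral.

The integrand splits into summands that can be handled one at a time.
F(x) = -x**3*cos(x)/2 + 3*x**2*sin(x)/2 + 3*x*cos(x) - 3*sin(x) - cos(x) is an antiderivative of f.
Check: d/dx[-x**3*cos(x)/2 + 3*x**2*sin(x)/2 + 3*x*cos(x) - 3*sin(x) - cos(x)] = x**3*sin(x)/2 + sin(x) = f(x).
F(1) = -3*sin(1)/2 + 3*cos(1)/2; F(-2) = -3*sin(2) - 3*cos(2).
Integral = F(1) - F(-2) = -3*sin(1)/2 + 3*cos(2) + 3*cos(1)/2 + 3*sin(2).

Antiderivative: F(x) = -x**3*cos(x)/2 + 3*x**2*sin(x)/2 + 3*x*cos(x) - 3*sin(x) - cos(x); value = -3*sin(1)/2 + 3*cos(2) + 3*cos(1)/2 + 3*sin(2)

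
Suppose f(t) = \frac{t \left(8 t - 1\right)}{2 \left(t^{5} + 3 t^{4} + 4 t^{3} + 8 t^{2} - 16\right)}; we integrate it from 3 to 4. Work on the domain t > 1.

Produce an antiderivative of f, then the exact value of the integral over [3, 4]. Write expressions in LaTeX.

The denominator factors as 2 \left(t - 1\right) \left(t + 2\right)^{2} \left(t^{2} + 4\right); partial fractions split f into directly integrable pieces: - \frac{7 t - 33}{40 \left(t^{2} + 4\right)} + \frac{7}{72 \left(t + 2\right)} - \frac{17}{24 \left(t + 2\right)^{2}} + \frac{7}{90 \left(t - 1\right)}.
F(t) = \frac{56 t \log{\left(t - 1 \right)} + 70 t \log{\left(t + 2 \right)} - 63 t \log{\left(t^{2} + 4 \right)} + 297 t \operatorname{atan}{\left(\frac{t}{2} \right)} + 112 \log{\left(t - 1 \right)} + 140 \log{\left(t + 2 \right)} - 126 \log{\left(t^{2} + 4 \right)} + 594 \operatorname{atan}{\left(\frac{t}{2} \right)} + 510}{720 t + 1440} is an antiderivative of f.
Check: d/dt[\frac{56 t \log{\left(t - 1 \right)} + 70 t \log{\left(t + 2 \right)} - 63 t \log{\left(t^{2} + 4 \right)} + 297 t \operatorname{atan}{\left(\frac{t}{2} \right)} + 112 \log{\left(t - 1 \right)} + 140 \log{\left(t + 2 \right)} - 126 \log{\left(t^{2} + 4 \right)} + 594 \operatorname{atan}{\left(\frac{t}{2} \right)} + 510}{720 t + 1440}] = \frac{8 t^{2} - t}{2 t^{5} + 6 t^{4} + 8 t^{3} + 16 t^{2} - 32}, which equals f(t).
F(4) = - \frac{7 \log{\left(20 \right)}}{80} + \frac{7 \log{\left(3 \right)}}{90} + \frac{17}{144} + \frac{7 \log{\left(6 \right)}}{72} + \frac{33 \operatorname{atan}{\left(2 \right)}}{80}; F(3) = - \frac{7 \log{\left(13 \right)}}{80} + \frac{7 \log{\left(2 \right)}}{90} + \frac{17}{120} + \frac{7 \log{\left(5 \right)}}{72} + \frac{33 \operatorname{atan}{\left(\frac{3}{2} \right)}}{80}.
Integral = F(4) - F(3) = - \frac{33 \operatorname{atan}{\left(\frac{3}{2} \right)}}{80} - \frac{7 \log{\left(20 \right)}}{80} - \frac{7 \log{\left(5 \right)}}{72} - \frac{7 \log{\left(2 \right)}}{90} - \frac{17}{720} + \frac{7 \log{\left(3 \right)}}{90} + \frac{7 \log{\left(6 \right)}}{72} + \frac{7 \log{\left(13 \right)}}{80} + \frac{33 \operatorname{atan}{\left(2 \right)}}{80}.

Antiderivative: F(t) = \frac{56 t \log{\left(t - 1 \right)} + 70 t \log{\left(t + 2 \right)} - 63 t \log{\left(t^{2} + 4 \right)} + 297 t \operatorname{atan}{\left(\frac{t}{2} \right)} + 112 \log{\left(t - 1 \right)} + 140 \log{\left(t + 2 \right)} - 126 \log{\left(t^{2} + 4 \right)} + 594 \operatorname{atan}{\left(\frac{t}{2} \right)} + 510}{720 t + 1440}; value = - \frac{33 \operatorname{atan}{\left(\frac{3}{2} \right)}}{80} - \frac{7 \log{\left(20 \right)}}{80} - \frac{7 \log{\left(5 \right)}}{72} - \frac{7 \log{\left(2 \right)}}{90} - \frac{17}{720} + \frac{7 \log{\left(3 \right)}}{90} + \frac{7 \log{\left(6 \right)}}{72} + \frac{7 \log{\left(13 \right)}}{80} + \frac{33 \operatorname{atan}{\left(2 \right)}}{80}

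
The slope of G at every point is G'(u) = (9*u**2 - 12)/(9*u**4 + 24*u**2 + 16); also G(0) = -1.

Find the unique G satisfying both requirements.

Recognize the product-rule pattern: G'(u) = v'r + vr' with v = -u, r = 1/(u**2 + 4/3), so integration by parts undoes it.
A general antiderivative is -u/(u**2 + 4/3) + C.
The condition gives C = -1 - (0) = -1.
So G(u) = -u/(u**2 + 4/3) - 1.
Check: d/du[-u/(u**2 + 4/3) - 1] = (9*u**2 - 12)/(9*u**4 + 24*u**2 + 16) = G'(u).

G(u) = -u/(u**2 + 4/3) - 1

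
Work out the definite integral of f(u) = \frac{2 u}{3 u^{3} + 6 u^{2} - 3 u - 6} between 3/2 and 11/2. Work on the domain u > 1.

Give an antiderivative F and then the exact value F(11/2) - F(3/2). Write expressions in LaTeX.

Antiderivative: F(u) = \frac{\log{\left(u - 1 \right)}}{9} + \frac{\log{\left(u + 1 \right)}}{3} - \frac{4 \log{\left(u + 2 \right)}}{9}; value = - \frac{4 \log{\left(\frac{15}{2} \right)}}{9} - \frac{\log{\left(\frac{5}{2} \right)}}{3} + \frac{\log{\left(2 \right)}}{9} + \frac{\log{\left(\frac{9}{2} \right)}}{9} + \frac{4 \log{\left(\frac{7}{2} \right)}}{9} + \frac{\log{\left(\frac{13}{2} \right)}}{3}

The denominator factors as 3 \left(u - 1\right) \left(u + 1\right) \left(u + 2\right); partial fractions split f into directly integrable pieces: - \frac{4}{9 \left(u + 2\right)} + \frac{1}{3 \left(u + 1\right)} + \frac{1}{9 \left(u - 1\right)}.
F(u) = \frac{\log{\left(u - 1 \right)}}{9} + \frac{\log{\left(u + 1 \right)}}{3} - \frac{4 \log{\left(u + 2 \right)}}{9} is an antiderivative of f.
Check: d/du[\frac{\log{\left(u - 1 \right)}}{9} + \frac{\log{\left(u + 1 \right)}}{3} - \frac{4 \log{\left(u + 2 \right)}}{9}] = \frac{2 u}{3 u^{3} + 6 u^{2} - 3 u - 6} = f(u).
F(11/2) = - \frac{4 \log{\left(\frac{15}{2} \right)}}{9} + \frac{\log{\left(\frac{9}{2} \right)}}{9} + \frac{\log{\left(\frac{13}{2} \right)}}{3}; F(3/2) = - \frac{4 \log{\left(\frac{7}{2} \right)}}{9} - \frac{\log{\left(2 \right)}}{9} + \frac{\log{\left(\frac{5}{2} \right)}}{3}.
Integral = F(11/2) - F(3/2) = - \frac{4 \log{\left(\frac{15}{2} \right)}}{9} - \frac{\log{\left(\frac{5}{2} \right)}}{3} + \frac{\log{\left(2 \right)}}{9} + \frac{\log{\left(\frac{9}{2} \right)}}{9} + \frac{4 \log{\left(\frac{7}{2} \right)}}{9} + \frac{\log{\left(\frac{13}{2} \right)}}{3}.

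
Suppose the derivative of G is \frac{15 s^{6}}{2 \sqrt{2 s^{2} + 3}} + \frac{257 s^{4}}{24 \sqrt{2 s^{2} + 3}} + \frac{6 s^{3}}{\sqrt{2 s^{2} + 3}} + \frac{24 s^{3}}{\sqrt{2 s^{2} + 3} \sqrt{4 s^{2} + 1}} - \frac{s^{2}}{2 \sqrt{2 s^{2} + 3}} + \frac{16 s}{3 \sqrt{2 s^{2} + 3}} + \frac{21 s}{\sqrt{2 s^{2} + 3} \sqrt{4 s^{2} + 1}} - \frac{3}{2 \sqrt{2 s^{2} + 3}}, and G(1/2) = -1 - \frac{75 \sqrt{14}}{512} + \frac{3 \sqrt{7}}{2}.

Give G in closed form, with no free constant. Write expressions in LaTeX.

Recognize the product-rule pattern: G'(s) = u'v + uv' with u = - \frac{\sqrt{2 s^{2} + 3}}{2}, v = - \frac{5 s^{5}}{4} - \frac{s^{3}}{3} - 2 s^{2} + s - 3 \sqrt{4 s^{2} + 1} + \frac{2}{3}, so integration by parts undoes it.
A general antiderivative is - \frac{\sqrt{2 s^{2} + 3} \left(- \frac{5 s^{5}}{4} - \frac{s^{3}}{3} - 2 s^{2} + s - 3 \sqrt{4 s^{2} + 1} + \frac{2}{3}\right)}{2} + C.
The condition gives C = -1 - \frac{75 \sqrt{14}}{512} + \frac{3 \sqrt{7}}{2} - (- \frac{75 \sqrt{14}}{512} + \frac{3 \sqrt{7}}{2}) = -1.
So G(s) = - \frac{\sqrt{2 s^{2} + 3} \left(- \frac{5 s^{5}}{4} - \frac{s^{3}}{3} - 2 s^{2} + s - 3 \sqrt{4 s^{2} + 1} + \frac{2}{3}\right)}{2} - 1.
Check: d/ds[- \frac{\sqrt{2 s^{2} + 3} \left(- \frac{5 s^{5}}{4} - \frac{s^{3}}{3} - 2 s^{2} + s - 3 \sqrt{4 s^{2} + 1} + \frac{2}{3}\right)}{2} - 1] = \frac{180 s^{6} \sqrt{4 s^{2} + 1} + 257 s^{4} \sqrt{4 s^{2} + 1} + 144 s^{3} \sqrt{4 s^{2} + 1} + 576 s^{3} - 12 s^{2} \sqrt{4 s^{2} + 1} + 128 s \sqrt{4 s^{2} + 1} + 504 s - 36 \sqrt{4 s^{2} + 1}}{24 \sqrt{2 s^{2} + 3} \sqrt{4 s^{2} + 1}}, which equals G'(s).

G(s) = - \frac{\sqrt{2 s^{2} + 3} \left(- \frac{5 s^{5}}{4} - \frac{s^{3}}{3} - 2 s^{2} + s - 3 \sqrt{4 s^{2} + 1} + \frac{2}{3}\right)}{2} - 1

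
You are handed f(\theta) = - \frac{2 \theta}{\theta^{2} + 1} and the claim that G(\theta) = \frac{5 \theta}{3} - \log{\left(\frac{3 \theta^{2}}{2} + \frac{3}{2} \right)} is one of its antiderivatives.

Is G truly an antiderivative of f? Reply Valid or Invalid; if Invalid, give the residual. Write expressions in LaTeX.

Invalid: d/d\theta[G] - f = \frac{5}{3}, which is not 0.

d/d\theta[G] = \frac{5 \theta^{2} - 6 \theta + 5}{3 \theta^{2} + 3}
d/d\theta[G] - f(\theta) = \frac{5}{3} != 0.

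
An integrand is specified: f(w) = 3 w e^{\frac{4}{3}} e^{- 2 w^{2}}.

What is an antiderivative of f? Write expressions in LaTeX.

f matches the chain-rule pattern g'(h)*h' with inner function h(w) = \frac{4}{3} - 2 w^{2}; substituting u = h(w) collapses the integral.
Check: d/dw[- \frac{3 e^{\frac{4}{3}} e^{- 2 w^{2}}}{4}] = 3 w e^{\frac{4}{3}} e^{- 2 w^{2}} = f(w).

An antiderivative is F(w) = - \frac{3 e^{\frac{4}{3}} e^{- 2 w^{2}}}{4}.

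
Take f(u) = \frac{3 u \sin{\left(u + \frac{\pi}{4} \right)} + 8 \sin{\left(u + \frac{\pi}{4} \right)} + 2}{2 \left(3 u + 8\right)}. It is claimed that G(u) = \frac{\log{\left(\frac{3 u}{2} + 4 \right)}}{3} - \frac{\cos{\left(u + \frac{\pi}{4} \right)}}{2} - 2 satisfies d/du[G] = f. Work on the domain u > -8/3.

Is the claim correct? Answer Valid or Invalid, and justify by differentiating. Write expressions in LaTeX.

Valid: G'(u) = f(u).

d/du[G] = \frac{3 u \sin{\left(u + \frac{\pi}{4} \right)} + 8 \sin{\left(u + \frac{\pi}{4} \right)} + 2}{6 u + 16}
This equals f(u) exactly, so the claim holds.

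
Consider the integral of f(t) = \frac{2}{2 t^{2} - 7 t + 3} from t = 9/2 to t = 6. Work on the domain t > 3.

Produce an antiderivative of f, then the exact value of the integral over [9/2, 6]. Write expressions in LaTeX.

The denominator factors as \left(t - 3\right) \left(2 t - 1\right); partial fractions split f into directly integrable pieces: - \frac{4}{5 \left(2 t - 1\right)} + \frac{2}{5 \left(t - 3\right)}.
F(t) = \frac{2 \left(\log{\left(t - 3 \right)} - \log{\left(t - \frac{1}{2} \right)}\right)}{5} is an antiderivative of f.
Check: d/dt[\frac{2 \left(\log{\left(t - 3 \right)} - \log{\left(t - \frac{1}{2} \right)}\right)}{5}] = \frac{2}{2 t^{2} - 7 t + 3} = f(t).
F(6) = - \frac{2 \log{\left(\frac{11}{2} \right)}}{5} + \frac{2 \log{\left(3 \right)}}{5}; F(9/2) = - \frac{2 \log{\left(4 \right)}}{5} + \frac{2 \log{\left(\frac{3}{2} \right)}}{5}.
Integral = F(6) - F(9/2) = - \frac{2 \log{\left(\frac{11}{2} \right)}}{5} - \frac{2 \log{\left(\frac{3}{2} \right)}}{5} + \frac{2 \log{\left(3 \right)}}{5} + \frac{2 \log{\left(4 \right)}}{5}.

Antiderivative: F(t) = \frac{2 \left(\log{\left(t - 3 \right)} - \log{\left(t - \frac{1}{2} \right)}\right)}{5}; value = - \frac{2 \log{\left(\frac{11}{2} \right)}}{5} - \frac{2 \log{\left(\frac{3}{2} \right)}}{5} + \frac{2 \log{\left(3 \right)}}{5} + \frac{2 \log{\left(4 \right)}}{5}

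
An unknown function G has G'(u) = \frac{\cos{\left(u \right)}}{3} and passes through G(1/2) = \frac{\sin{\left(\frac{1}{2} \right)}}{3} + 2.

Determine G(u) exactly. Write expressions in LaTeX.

G(u) = \frac{\sin{\left(u \right)} + 6}{3}

Check a candidate G(u) by differentiating: d/du[G] must match the given G'(u).
A general antiderivative is \frac{\sin{\left(u \right)}}{3} + C.
The condition gives C = \frac{\sin{\left(\frac{1}{2} \right)}}{3} + 2 - (\frac{\sin{\left(\frac{1}{2} \right)}}{3}) = 2.
So G(u) = \frac{\sin{\left(u \right)} + 6}{3}.
Check: d/du[\frac{\sin{\left(u \right)} + 6}{3}] = \frac{\cos{\left(u \right)}}{3} = G'(u).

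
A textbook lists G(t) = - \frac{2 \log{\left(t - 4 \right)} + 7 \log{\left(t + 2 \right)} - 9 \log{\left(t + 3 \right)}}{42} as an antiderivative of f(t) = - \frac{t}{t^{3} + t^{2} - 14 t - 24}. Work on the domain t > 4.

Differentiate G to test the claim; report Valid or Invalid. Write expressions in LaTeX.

Invalid: d/dt[G] - f = \frac{t}{2 t^{3} + 2 t^{2} - 28 t - 48}, which is not 0.

d/dt[G] = - \frac{t}{2 t^{3} + 2 t^{2} - 28 t - 48}
d/dt[G] - f(t) = \frac{t}{2 t^{3} + 2 t^{2} - 28 t - 48} != 0.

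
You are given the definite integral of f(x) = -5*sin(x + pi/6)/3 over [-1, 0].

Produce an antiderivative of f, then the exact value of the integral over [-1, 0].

Check any antiderivative F(x) by computing F'(x) and comparing it with f(x).
F(x) = 5*cos(x + pi/6)/3 is an antiderivative of f.
Check: d/dx[5*cos(x + pi/6)/3] = -5*sin(x + pi/6)/3 = f(x).
F(0) = 5*sqrt(3)/6; F(-1) = 5*sin(1 + pi/3)/3.
Integral = F(0) - F(-1) = -5*sin(1 + pi/3)/3 + 5*sqrt(3)/6.

Antiderivative: F(x) = 5*cos(x + pi/6)/3; value = -5*sin(1 + pi/3)/3 + 5*sqrt(3)/6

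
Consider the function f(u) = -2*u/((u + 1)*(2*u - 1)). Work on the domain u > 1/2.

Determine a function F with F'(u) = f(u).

An antiderivative is F(u) = -log(u - 1/2)/3 - 2*log(u + 1)/3.

The denominator factors as (u + 1)*(2*u - 1); partial fractions split f into directly integrable pieces: -2/(3*(2*u - 1)) - 2/(3*(u + 1)).
Check: d/du[-log(u - 1/2)/3 - 2*log(u + 1)/3] = -2*u/(2*u**2 + u - 1), which equals f(u).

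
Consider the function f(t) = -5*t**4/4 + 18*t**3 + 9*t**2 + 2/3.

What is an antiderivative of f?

An antiderivative is F(t) = -(3*t**5 - 54*t**4 - 36*t**3 - 8*t + 36)/12.

The integrand splits into summands that can be handled one at a time.
Check: d/dt[-(3*t**5 - 54*t**4 - 36*t**3 - 8*t + 36)/12] = -5*t**4/4 + 18*t**3 + 9*t**2 + 2/3 = f(t).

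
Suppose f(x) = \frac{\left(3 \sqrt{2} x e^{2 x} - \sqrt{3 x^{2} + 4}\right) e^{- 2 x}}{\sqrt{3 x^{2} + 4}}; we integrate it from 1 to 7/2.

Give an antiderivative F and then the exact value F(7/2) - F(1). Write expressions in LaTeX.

Antiderivative: F(x) = \frac{\left(2 \sqrt{2} \sqrt{3 x^{2} + 4} e^{2 x} + 1\right) e^{- 2 x}}{2}; value = - \sqrt{14} - \frac{1}{2 e^{2}} + \frac{1}{2 e^{7}} + \frac{\sqrt{326}}{2}

An antiderivative F(x) passes only if d/dx[F] lands on f(x) exactly.
F(x) = \frac{\left(2 \sqrt{2} \sqrt{3 x^{2} + 4} e^{2 x} + 1\right) e^{- 2 x}}{2} is an antiderivative of f.
Check: d/dx[\frac{\left(2 \sqrt{2} \sqrt{3 x^{2} + 4} e^{2 x} + 1\right) e^{- 2 x}}{2}] = \frac{\left(3 \sqrt{2} x e^{2 x} - \sqrt{3 x^{2} + 4}\right) e^{- 2 x}}{\sqrt{3 x^{2} + 4}} = f(x).
F(7/2) = \frac{1}{2 e^{7}} + \frac{\sqrt{326}}{2}; F(1) = \frac{1}{2 e^{2}} + \sqrt{14}.
Integral = F(7/2) - F(1) = - \sqrt{14} - \frac{1}{2 e^{2}} + \frac{1}{2 e^{7}} + \frac{\sqrt{326}}{2}.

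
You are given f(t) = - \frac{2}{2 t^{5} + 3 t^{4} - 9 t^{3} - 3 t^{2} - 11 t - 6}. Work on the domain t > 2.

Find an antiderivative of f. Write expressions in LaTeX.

An antiderivative is F(t) = - \frac{2 \log{\left(t - 2 \right)}}{125} + \frac{16 \log{\left(t + \frac{1}{2} \right)}}{125} - \frac{\log{\left(t + 3 \right)}}{125} - \frac{13 \log{\left(t^{2} + 1 \right)}}{250} + \frac{9 \operatorname{atan}{\left(t \right)}}{125}.

Factor the denominator (\left(t - 2\right) \left(t + 3\right) \left(2 t + 1\right) \left(t^{2} + 1\right)) and decompose: f = - \frac{13 t - 9}{125 \left(t^{2} + 1\right)} + \frac{32}{125 \left(2 t + 1\right)} - \frac{1}{125 \left(t + 3\right)} - \frac{2}{125 \left(t - 2\right)}; each piece integrates to a log, atan, or power term.
Check: d/dt[- \frac{2 \log{\left(t - 2 \right)}}{125} + \frac{16 \log{\left(t + \frac{1}{2} \right)}}{125} - \frac{\log{\left(t + 3 \right)}}{125} - \frac{13 \log{\left(t^{2} + 1 \right)}}{250} + \frac{9 \operatorname{atan}{\left(t \right)}}{125}] = - \frac{2}{2 t^{5} + 3 t^{4} - 9 t^{3} - 3 t^{2} - 11 t - 6} = f(t).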